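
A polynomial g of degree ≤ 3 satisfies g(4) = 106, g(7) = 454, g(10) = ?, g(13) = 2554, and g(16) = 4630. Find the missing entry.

1216

On equispaced nodes a degree-3 polynomial has vanishing fourth forward difference, so
  g(4) - 4·g(7) + 6·g(10) - 4·g(13) + g(16) = 0.
Substituting the known values and solving for g(10):
  6·g(10) = 7296
  g(10) = 1216.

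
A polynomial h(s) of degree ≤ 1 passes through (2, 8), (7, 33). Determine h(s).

h(s) = 5s - 2

Write h(s) = as + b. Substituting each data point gives a linear system:
  2a + b = 8
  7a + b = 33
Solving the system yields a = 5, b = -2.
So h(s) = 5s - 2.
Check: h(2) = 8. ✓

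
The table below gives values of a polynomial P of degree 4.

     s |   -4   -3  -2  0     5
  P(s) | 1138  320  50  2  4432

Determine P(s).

Write P(s) = as^4 + bs^3 + cs^2 + ds + e. Substituting each data point gives a linear system:
  256a - 64b + 16c - 4d + e = 1138
  81a - 27b + 9c - 3d + e = 320
  16a - 8b + 4c - 2d + e = 50
  e = 2
  625a + 125b + 25c + 5d + e = 4432
Solving the system yields a = 6, b = 6, c = -2, d = -4, e = 2.
So P(s) = 6s^4 + 6s^3 - 2s^2 - 4s + 2.
Check: P(0) = 2. ✓

P(s) = 6s^4 + 6s^3 - 2s^2 - 4s + 2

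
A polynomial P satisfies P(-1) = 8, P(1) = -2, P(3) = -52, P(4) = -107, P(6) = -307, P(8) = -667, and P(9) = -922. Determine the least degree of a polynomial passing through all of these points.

Divided differences on the nodes -1, 1, 3, 4, 6, 8, 9:
  order 0: 8  -2  -52  -107  -307  -667  -922
  order 1: -5  -25  -55  -100  -180  -255
  order 2: -5  -10  -15  -20  -25
  order 3: -1  -1  -1  -1
  order 4: 0  0  0
  order 5: 0  0
  order 6: 0
The order-3 divided differences are all -1 (nonzero) and every higher order vanishes, so the data lies on a polynomial of degree exactly 3.

3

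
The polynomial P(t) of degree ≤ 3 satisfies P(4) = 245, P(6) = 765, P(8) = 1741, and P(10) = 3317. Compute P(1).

5

Forward differences of the values at t = 4, 6, 8, 10:
  P  : 245  765  1741  3317
  Δ  : 520  976  1576
  Δ^2: 456  600
  Δ^3: 144
The third differences are constant, confirming degree 3.
Interpolating (Newton forward form) and evaluating at t = 1 gives P(1) = 5.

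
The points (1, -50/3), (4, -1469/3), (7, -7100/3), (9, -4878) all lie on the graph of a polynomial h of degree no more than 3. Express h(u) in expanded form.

h(u) = -6u^3 - 6u^2 - (5/3)u - 3

Write h(u) = au^3 + bu^2 + cu + d. Substituting each data point gives a linear system:
  a + b + c + d = -50/3
  64a + 16b + 4c + d = -1469/3
  343a + 49b + 7c + d = -7100/3
  729a + 81b + 9c + d = -4878
Solving the system yields a = -6, b = -6, c = -5/3, d = -3.
So h(u) = -6u³ - 6u² - (5/3)u - 3.
Check: h(1) = -50/3. ✓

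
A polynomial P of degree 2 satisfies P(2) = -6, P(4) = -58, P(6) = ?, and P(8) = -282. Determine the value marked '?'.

-150

On equispaced nodes a degree-2 polynomial has vanishing third forward difference, so
  - P(2) + 3·P(4) - 3·P(6) + P(8) = 0.
Substituting the known values and solving for P(6):
  -3·P(6) = 450
  P(6) = -150.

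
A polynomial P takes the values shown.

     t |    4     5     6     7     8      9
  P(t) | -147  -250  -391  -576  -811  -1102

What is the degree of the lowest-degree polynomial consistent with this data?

3

Forward differences of the values at t = 4, 5, 6, 7, 8, 9:
  P  : -147  -250  -391  -576  -811  -1102
  Δ  : -103  -141  -185  -235  -291
  Δ^2: -38  -44  -50  -56
  Δ^3: -6  -6  -6
  Δ^4: 0  0
  Δ^5: 0
The third differences are constant (-6) and nonzero, while all higher differences vanish, so the minimal degree is 3.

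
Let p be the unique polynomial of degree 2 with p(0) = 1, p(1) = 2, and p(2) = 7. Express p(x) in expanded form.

p(x) = 2x^2 - x + 1

Using the Lagrange interpolation formula with nodes 0, 1, 2:
  L_0(x) = (x - 1)(x - 2) / 2
  L_1(x) = x(x - 2) / -1
  L_2(x) = x(x - 1) / 2
Then p(x) = 1·L_0(x) + 2·L_1(x) + 7·L_2(x).
Expanding and collecting terms gives p(x) = 2x^2 - x + 1.
Check: p(0) = 1. ✓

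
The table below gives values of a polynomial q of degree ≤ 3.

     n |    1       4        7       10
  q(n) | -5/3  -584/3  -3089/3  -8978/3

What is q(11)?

-11945/3

Write q(n) = an^3 + bn^2 + cn + d. Substituting each data point gives a linear system:
  a + b + c + d = -5/3
  64a + 16b + 4c + d = -584/3
  343a + 49b + 7c + d = -3089/3
  1000a + 100b + 10c + d = -8978/3
Solving the system yields a = -3, b = 1/3, c = -3, d = 4.
So q(n) = -3n^3 + (1/3)n^2 - 3n + 4.
Then q(11) = -11945/3.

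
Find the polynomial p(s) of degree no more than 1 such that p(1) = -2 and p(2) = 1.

p(s) = 3s - 5

Write p(s) = as + b. Substituting each data point gives a linear system:
  a + b = -2
  2a + b = 1
Solving the system yields a = 3, b = -5.
So p(s) = 3s - 5.
Check: p(2) = 1. ✓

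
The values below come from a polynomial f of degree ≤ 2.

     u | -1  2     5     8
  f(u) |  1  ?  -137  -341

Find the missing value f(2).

-23

The 3 known points determine the degree-2 polynomial uniquely.
Write f(u) = au^2 + bu + c. Substituting each data point gives a linear system:
  a - b + c = 1
  25a + 5b + c = -137
  64a + 8b + c = -341
Solving the system yields a = -5, b = -3, c = 3.
So f(u) = -5u² - 3u + 3.
Then f(2) = -23.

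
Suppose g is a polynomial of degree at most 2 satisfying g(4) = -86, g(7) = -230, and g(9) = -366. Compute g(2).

Using the Lagrange interpolation formula with nodes 4, 7, 9:
  L_0(x) = (x - 7)(x - 9) / 15
  L_1(x) = (x - 4)(x - 9) / -6
  L_2(x) = (x - 4)(x - 7) / 10
Then g(x) = -86·L_0(x) - 230·L_1(x) - 366·L_2(x).
Expanding and collecting terms gives g(x) = -4x^2 - 4x - 6.
Evaluating at x = 2: g(2) = -30.

-30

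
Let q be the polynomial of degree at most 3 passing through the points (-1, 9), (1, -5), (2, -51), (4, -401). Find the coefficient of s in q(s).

-1

Write q(s) = as^3 + bs^2 + cs + d. Substituting each data point gives a linear system:
  -a + b - c + d = 9
  a + b + c + d = -5
  8a + 4b + 2c + d = -51
  64a + 16b + 4c + d = -401
Solving the system yields a = -6, b = -1, c = -1, d = 3.
So q(s) = -6s³ - s² - s + 3.
The coefficient of s is -1.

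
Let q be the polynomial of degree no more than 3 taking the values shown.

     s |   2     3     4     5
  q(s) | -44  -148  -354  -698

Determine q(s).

q(s) = -6s^3 + 3s^2 - 5s + 2

Using the Lagrange interpolation formula with nodes 2, 3, 4, 5:
  L_0(s) = (s - 3)(s - 4)(s - 5) / -6
  L_1(s) = (s - 2)(s - 4)(s - 5) / 2
  L_2(s) = (s - 2)(s - 3)(s - 5) / -2
  L_3(s) = (s - 2)(s - 3)(s - 4) / 6
Then q(s) = -44·L_0(s) - 148·L_1(s) - 354·L_2(s) - 698·L_3(s).
Expanding and collecting terms gives q(s) = -6s³ + 3s² - 5s + 2.
Check: q(4) = -354. ✓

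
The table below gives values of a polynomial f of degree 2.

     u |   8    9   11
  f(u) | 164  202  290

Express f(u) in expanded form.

Using the Lagrange interpolation formula with nodes 8, 9, 11:
  L_0(u) = (u - 9)(u - 11) / 3
  L_1(u) = (u - 8)(u - 11) / -2
  L_2(u) = (u - 8)(u - 9) / 6
Then f(u) = 164·L_0(u) + 202·L_1(u) + 290·L_2(u).
Expanding and collecting terms gives f(u) = 2u^2 + 4u + 4.
Check: f(11) = 290. ✓

f(u) = 2u^2 + 4u + 4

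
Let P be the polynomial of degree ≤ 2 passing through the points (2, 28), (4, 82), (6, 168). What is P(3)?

Forward differences of the values at u = 2, 4, 6:
  P  : 28  82  168
  Δ  : 54  86
  Δ^2: 32
The second differences are constant, confirming degree 2.
Interpolating (Newton forward form) and evaluating at u = 3 gives P(3) = 51.

51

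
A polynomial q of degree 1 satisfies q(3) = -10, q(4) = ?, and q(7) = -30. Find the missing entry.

The 2 known points determine the degree-1 polynomial uniquely.
Write q(x) = ax + b. Substituting each data point gives a linear system:
  3a + b = -10
  7a + b = -30
Solving the system yields a = -5, b = 5.
So q(x) = -5x + 5.
Then q(4) = -15.

-15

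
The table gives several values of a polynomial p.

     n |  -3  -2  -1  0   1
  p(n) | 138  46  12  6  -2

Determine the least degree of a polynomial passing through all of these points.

Forward differences of the values at n = -3, -2, -1, 0, 1:
  p  : 138  46  12  6  -2
  Δ  : -92  -34  -6  -8
  Δ^2: 58  28  -2
  Δ^3: -30  -30
  Δ^4: 0
The third differences are constant (-30) and nonzero, while all higher differences vanish, so the minimal degree is 3.

3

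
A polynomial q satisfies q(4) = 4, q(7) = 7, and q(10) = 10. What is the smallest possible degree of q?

1

Forward differences of the values at t = 4, 7, 10:
  q  : 4  7  10
  Δ  : 3  3
  Δ^2: 0
The first differences are constant (3) and nonzero, while all higher differences vanish, so the minimal degree is 1.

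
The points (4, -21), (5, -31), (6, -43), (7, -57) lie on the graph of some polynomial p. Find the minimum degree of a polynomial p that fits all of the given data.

Forward differences of the values at s = 4, 5, 6, 7:
  p  : -21  -31  -43  -57
  Δ  : -10  -12  -14
  Δ^2: -2  -2
  Δ^3: 0
The second differences are constant (-2) and nonzero, while all higher differences vanish, so the minimal degree is 2.

2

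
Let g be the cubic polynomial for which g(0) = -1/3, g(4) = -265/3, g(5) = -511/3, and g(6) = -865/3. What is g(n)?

Write g(n) = an^3 + bn^2 + cn + d. Substituting each data point gives a linear system:
  d = -1/3
  64a + 16b + 4c + d = -265/3
  125a + 25b + 5c + d = -511/3
  216a + 36b + 6c + d = -865/3
Solving the system yields a = -1, b = -3, c = 6, d = -1/3.
So g(n) = -n^3 - 3n^2 + 6n - 1/3.
Check: g(5) = -511/3. ✓

g(n) = -n^3 - 3n^2 + 6n - 1/3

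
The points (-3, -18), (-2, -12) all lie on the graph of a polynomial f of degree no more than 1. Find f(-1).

-6

Using the Lagrange interpolation formula with nodes -3, -2:
  L_0(u) = (u + 2) / -1
  L_1(u) = (u + 3) / 1
Then f(u) = -18·L_0(u) - 12·L_1(u).
Expanding and collecting terms gives f(u) = 6u.
Evaluating at u = -1: f(-1) = -6.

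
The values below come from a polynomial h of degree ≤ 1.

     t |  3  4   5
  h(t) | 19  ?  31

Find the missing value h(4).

25

The 2 known points determine the degree-1 polynomial uniquely.
Write h(t) = at + b. Substituting each data point gives a linear system:
  3a + b = 19
  5a + b = 31
Solving the system yields a = 6, b = 1.
So h(t) = 6t + 1.
Then h(4) = 25.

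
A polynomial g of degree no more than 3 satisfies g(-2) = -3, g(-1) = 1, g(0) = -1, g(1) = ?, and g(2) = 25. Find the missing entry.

3

The 4 known points determine the degree-3 polynomial uniquely.
Write g(n) = an^3 + bn^2 + cn + d. Substituting each data point gives a linear system:
  -8a + 4b - 2c + d = -3
  -a + b - c + d = 1
  d = -1
  8a + 4b + 2c + d = 25
Solving the system yields a = 2, b = 3, c = -1, d = -1.
So g(n) = 2n^3 + 3n^2 - n - 1.
Then g(1) = 3.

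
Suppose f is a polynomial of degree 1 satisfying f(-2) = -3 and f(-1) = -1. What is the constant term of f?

1

Write f(x) = ax + b. Substituting each data point gives a linear system:
  -2a + b = -3
  -a + b = -1
Solving the system yields a = 2, b = 1.
So f(x) = 2x + 1.
The constant term is 1.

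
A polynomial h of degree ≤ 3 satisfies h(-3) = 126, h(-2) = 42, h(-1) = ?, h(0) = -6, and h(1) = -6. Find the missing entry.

4

The 4 known points determine the degree-3 polynomial uniquely.
Write h(t) = at^3 + bt^2 + ct + d. Substituting each data point gives a linear system:
  -27a + 9b - 3c + d = 126
  -8a + 4b - 2c + d = 42
  d = -6
  a + b + c + d = -6
Solving the system yields a = -3, b = 5, c = -2, d = -6.
So h(t) = -3t^3 + 5t^2 - 2t - 6.
Then h(-1) = 4.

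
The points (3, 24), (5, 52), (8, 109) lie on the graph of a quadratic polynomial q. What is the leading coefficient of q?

Write q(n) = an^2 + bn + c. Substituting each data point gives a linear system:
  9a + 3b + c = 24
  25a + 5b + c = 52
  64a + 8b + c = 109
Solving the system yields a = 1, b = 6, c = -3.
So q(n) = n^2 + 6n - 3.
The leading coefficient is 1.

1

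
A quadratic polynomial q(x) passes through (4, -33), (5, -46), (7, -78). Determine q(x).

q(x) = -x^2 - 4x - 1

Using the Lagrange interpolation formula with nodes 4, 5, 7:
  L_0(x) = (x - 5)(x - 7) / 3
  L_1(x) = (x - 4)(x - 7) / -2
  L_2(x) = (x - 4)(x - 5) / 6
Then q(x) = -33·L_0(x) - 46·L_1(x) - 78·L_2(x).
Expanding and collecting terms gives q(x) = -x^2 - 4x - 1.
Check: q(4) = -33. ✓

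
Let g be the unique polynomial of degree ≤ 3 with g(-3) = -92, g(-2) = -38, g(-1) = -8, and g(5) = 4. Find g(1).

Write g(t) = at^3 + bt^2 + ct + d. Substituting each data point gives a linear system:
  -27a + 9b - 3c + d = -92
  -8a + 4b - 2c + d = -38
  -a + b - c + d = -8
  125a + 25b + 5c + d = 4
Solving the system yields a = 1, b = -6, c = 5, d = 4.
So g(t) = t³ - 6t² + 5t + 4.
Then g(1) = 4.

4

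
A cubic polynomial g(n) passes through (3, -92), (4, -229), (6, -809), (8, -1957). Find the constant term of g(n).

Write g(n) = an^3 + bn^2 + cn + d. Substituting each data point gives a linear system:
  27a + 9b + 3c + d = -92
  64a + 16b + 4c + d = -229
  216a + 36b + 6c + d = -809
  512a + 64b + 8c + d = -1957
Solving the system yields a = -4, b = 1, c = 4, d = -5.
So g(n) = -4n^3 + n^2 + 4n - 5.
The constant term is -5.

-5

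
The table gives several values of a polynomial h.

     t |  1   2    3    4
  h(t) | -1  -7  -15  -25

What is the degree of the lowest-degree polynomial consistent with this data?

Forward differences of the values at t = 1, 2, 3, 4:
  h  : -1  -7  -15  -25
  Δ  : -6  -8  -10
  Δ^2: -2  -2
  Δ^3: 0
The second differences are constant (-2) and nonzero, while all higher differences vanish, so the minimal degree is 2.

2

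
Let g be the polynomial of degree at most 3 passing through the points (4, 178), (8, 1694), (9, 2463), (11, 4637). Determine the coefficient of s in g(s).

Write g(s) = as^3 + bs^2 + cs + d. Substituting each data point gives a linear system:
  64a + 16b + 4c + d = 178
  512a + 64b + 8c + d = 1694
  729a + 81b + 9c + d = 2463
  1331a + 121b + 11c + d = 4637
Solving the system yields a = 4, b = -6, c = 3, d = 6.
So g(s) = 4s³ - 6s² + 3s + 6.
The coefficient of s is 3.

3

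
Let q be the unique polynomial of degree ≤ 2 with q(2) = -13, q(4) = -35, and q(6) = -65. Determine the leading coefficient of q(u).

-1

Write q(u) = au^2 + bu + c. Substituting each data point gives a linear system:
  4a + 2b + c = -13
  16a + 4b + c = -35
  36a + 6b + c = -65
Solving the system yields a = -1, b = -5, c = 1.
So q(u) = -u^2 - 5u + 1.
The leading coefficient is -1.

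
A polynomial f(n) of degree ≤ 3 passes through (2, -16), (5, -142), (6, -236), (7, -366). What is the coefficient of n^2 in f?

Write f(n) = an^3 + bn^2 + cn + d. Substituting each data point gives a linear system:
  8a + 4b + 2c + d = -16
  125a + 25b + 5c + d = -142
  216a + 36b + 6c + d = -236
  343a + 49b + 7c + d = -366
Solving the system yields a = -1, b = 0, c = -3, d = -2.
So f(n) = -n³ - 3n - 2.
The coefficient of n^2 is 0.

0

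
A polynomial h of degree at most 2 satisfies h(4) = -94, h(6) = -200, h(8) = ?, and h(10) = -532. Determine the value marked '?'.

-346

The 3 known points determine the degree-2 polynomial uniquely.
Write h(u) = au^2 + bu + c. Substituting each data point gives a linear system:
  16a + 4b + c = -94
  36a + 6b + c = -200
  100a + 10b + c = -532
Solving the system yields a = -5, b = -3, c = -2.
So h(u) = -5u^2 - 3u - 2.
Then h(8) = -346.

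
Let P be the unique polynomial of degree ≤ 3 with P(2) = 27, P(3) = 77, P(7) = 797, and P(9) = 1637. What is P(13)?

4757

Write P(x) = ax^3 + bx^2 + cx + d. Substituting each data point gives a linear system:
  8a + 4b + 2c + d = 27
  27a + 9b + 3c + d = 77
  343a + 49b + 7c + d = 797
  729a + 81b + 9c + d = 1637
Solving the system yields a = 2, b = 2, c = 2, d = -1.
So P(x) = 2x^3 + 2x^2 + 2x - 1.
Then P(13) = 4757.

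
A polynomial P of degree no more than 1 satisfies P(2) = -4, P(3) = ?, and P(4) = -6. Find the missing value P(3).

-5

On equispaced nodes a degree-1 polynomial has vanishing second forward difference, so
  P(2) - 2·P(3) + P(4) = 0.
Substituting the known values and solving for P(3):
  -2·P(3) = 10
  P(3) = -5.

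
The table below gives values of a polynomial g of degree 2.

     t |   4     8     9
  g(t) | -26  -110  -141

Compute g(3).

Using the Lagrange interpolation formula with nodes 4, 8, 9:
  L_0(t) = (t - 8)(t - 9) / 20
  L_1(t) = (t - 4)(t - 9) / -4
  L_2(t) = (t - 4)(t - 8) / 5
Then g(t) = -26·L_0(t) - 110·L_1(t) - 141·L_2(t).
Expanding and collecting terms gives g(t) = -2t^2 + 3t - 6.
Evaluating at t = 3: g(3) = -15.

-15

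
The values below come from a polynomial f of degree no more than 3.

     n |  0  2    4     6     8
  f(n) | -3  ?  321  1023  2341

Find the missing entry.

The 4 known points determine the degree-3 polynomial uniquely.
Write f(n) = an^3 + bn^2 + cn + d. Substituting each data point gives a linear system:
  d = -3
  64a + 16b + 4c + d = 321
  216a + 36b + 6c + d = 1023
  512a + 64b + 8c + d = 2341
Solving the system yields a = 4, b = 5, c = -3, d = -3.
So f(n) = 4n^3 + 5n^2 - 3n - 3.
Then f(2) = 43.

43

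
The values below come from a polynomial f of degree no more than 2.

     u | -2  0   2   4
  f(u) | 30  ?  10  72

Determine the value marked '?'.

On equispaced nodes a degree-2 polynomial has vanishing third forward difference, so
  - f(-2) + 3·f(0) - 3·f(2) + f(4) = 0.
Substituting the known values and solving for f(0):
  3·f(0) = -12
  f(0) = -4.

-4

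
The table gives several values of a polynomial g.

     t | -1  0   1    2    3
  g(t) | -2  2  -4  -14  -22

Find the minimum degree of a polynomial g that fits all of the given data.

Forward differences of the values at t = -1, 0, 1, 2, 3:
  g  : -2  2  -4  -14  -22
  Δ  : 4  -6  -10  -8
  Δ^2: -10  -4  2
  Δ^3: 6  6
  Δ^4: 0
The third differences are constant (6) and nonzero, while all higher differences vanish, so the minimal degree is 3.

3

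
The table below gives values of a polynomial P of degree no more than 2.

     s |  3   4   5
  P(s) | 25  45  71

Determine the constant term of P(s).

1

Write P(s) = as^2 + bs + c. Substituting each data point gives a linear system:
  9a + 3b + c = 25
  16a + 4b + c = 45
  25a + 5b + c = 71
Solving the system yields a = 3, b = -1, c = 1.
So P(s) = 3s^2 - s + 1.
The constant term is 1.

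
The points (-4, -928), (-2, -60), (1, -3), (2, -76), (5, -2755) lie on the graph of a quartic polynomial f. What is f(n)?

Using the Lagrange interpolation formula with nodes -4, -2, 1, 2, 5:
  L_0(n) = (n + 2)(n - 1)(n - 2)(n - 5) / 540
  L_1(n) = (n + 4)(n - 1)(n - 2)(n - 5) / -168
  L_2(n) = (n + 4)(n + 2)(n - 2)(n - 5) / 60
  L_3(n) = (n + 4)(n + 2)(n - 1)(n - 5) / -72
  L_4(n) = (n + 4)(n + 2)(n - 1)(n - 2) / 756
Then f(n) = -928·L_0(n) - 60·L_1(n) - 3·L_2(n) - 76·L_3(n) - 2755·L_4(n).
Expanding and collecting terms gives f(n) = -4n⁴ - 2n³ - n² + 4n.
Check: f(-2) = -60. ✓

f(n) = -4n^4 - 2n^3 - n^2 + 4n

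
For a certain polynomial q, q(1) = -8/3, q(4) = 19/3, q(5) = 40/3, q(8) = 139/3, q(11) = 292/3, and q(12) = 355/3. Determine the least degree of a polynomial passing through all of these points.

Divided differences on the nodes 1, 4, 5, 8, 11, 12:
  order 0: -8/3  19/3  40/3  139/3  292/3  355/3
  order 1: 3  7  11  17  21
  order 2: 1  1  1  1
  order 3: 0  0  0
  order 4: 0  0
  order 5: 0
The order-2 divided differences are all 1 (nonzero) and every higher order vanishes, so the data lies on a polynomial of degree exactly 2.

2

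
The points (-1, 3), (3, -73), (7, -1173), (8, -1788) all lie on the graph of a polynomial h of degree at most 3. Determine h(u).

Using the Lagrange interpolation formula with nodes -1, 3, 7, 8:
  L_0(u) = (u - 3)(u - 7)(u - 8) / -288
  L_1(u) = (u + 1)(u - 7)(u - 8) / 80
  L_2(u) = (u + 1)(u - 3)(u - 8) / -32
  L_3(u) = (u + 1)(u - 3)(u - 7) / 45
Then h(u) = 3·L_0(u) - 73·L_1(u) - 1173·L_2(u) - 1788·L_3(u).
Expanding and collecting terms gives h(u) = -4u^3 + 4u^2 + u - 4.
Check: h(8) = -1788. ✓

h(u) = -4u^3 + 4u^2 + u - 4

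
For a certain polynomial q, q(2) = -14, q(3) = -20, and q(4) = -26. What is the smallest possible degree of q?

1

Forward differences of the values at n = 2, 3, 4:
  q  : -14  -20  -26
  Δ  : -6  -6
  Δ^2: 0
The first differences are constant (-6) and nonzero, while all higher differences vanish, so the minimal degree is 1.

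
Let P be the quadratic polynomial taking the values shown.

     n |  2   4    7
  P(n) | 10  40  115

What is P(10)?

Write P(n) = an^2 + bn + c. Substituting each data point gives a linear system:
  4a + 2b + c = 10
  16a + 4b + c = 40
  49a + 7b + c = 115
Solving the system yields a = 2, b = 3, c = -4.
So P(n) = 2n^2 + 3n - 4.
Then P(10) = 226.

226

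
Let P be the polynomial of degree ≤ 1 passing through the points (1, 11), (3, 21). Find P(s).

P(s) = 5s + 6

Write P(s) = as + b. Substituting each data point gives a linear system:
  a + b = 11
  3a + b = 21
Solving the system yields a = 5, b = 6.
So P(s) = 5s + 6.
Check: P(1) = 11. ✓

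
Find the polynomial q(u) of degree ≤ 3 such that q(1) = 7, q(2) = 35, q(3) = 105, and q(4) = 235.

Using the Lagrange interpolation formula with nodes 1, 2, 3, 4:
  L_0(u) = (u - 2)(u - 3)(u - 4) / -6
  L_1(u) = (u - 1)(u - 3)(u - 4) / 2
  L_2(u) = (u - 1)(u - 2)(u - 4) / -2
  L_3(u) = (u - 1)(u - 2)(u - 3) / 6
Then q(u) = 7·L_0(u) + 35·L_1(u) + 105·L_2(u) + 235·L_3(u).
Expanding and collecting terms gives q(u) = 3u^3 + 3u^2 - 2u + 3.
Check: q(3) = 105. ✓

q(u) = 3u^3 + 3u^2 - 2u + 3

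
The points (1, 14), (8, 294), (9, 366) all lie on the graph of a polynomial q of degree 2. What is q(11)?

Using the Lagrange interpolation formula with nodes 1, 8, 9:
  L_0(n) = (n - 8)(n - 9) / 56
  L_1(n) = (n - 1)(n - 9) / -7
  L_2(n) = (n - 1)(n - 8) / 8
Then q(n) = 14·L_0(n) + 294·L_1(n) + 366·L_2(n).
Expanding and collecting terms gives q(n) = 4n^2 + 4n + 6.
Evaluating at n = 11: q(11) = 534.

534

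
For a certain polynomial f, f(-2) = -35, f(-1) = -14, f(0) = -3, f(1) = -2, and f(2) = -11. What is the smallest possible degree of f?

2

Forward differences of the values at s = -2, -1, 0, 1, 2:
  f  : -35  -14  -3  -2  -11
  Δ  : 21  11  1  -9
  Δ^2: -10  -10  -10
  Δ^3: 0  0
  Δ^4: 0
The second differences are constant (-10) and nonzero, while all higher differences vanish, so the minimal degree is 2.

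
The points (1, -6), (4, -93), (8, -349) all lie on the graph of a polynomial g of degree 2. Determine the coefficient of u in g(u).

-4

Write g(u) = au^2 + bu + c. Substituting each data point gives a linear system:
  a + b + c = -6
  16a + 4b + c = -93
  64a + 8b + c = -349
Solving the system yields a = -5, b = -4, c = 3.
So g(u) = -5u^2 - 4u + 3.
The coefficient of u is -4.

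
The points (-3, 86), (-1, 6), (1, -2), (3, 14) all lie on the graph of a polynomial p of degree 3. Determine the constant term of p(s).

-4

Write p(s) = as^3 + bs^2 + cs + d. Substituting each data point gives a linear system:
  -27a + 9b - 3c + d = 86
  -a + b - c + d = 6
  a + b + c + d = -2
  27a + 9b + 3c + d = 14
Solving the system yields a = -1, b = 6, c = -3, d = -4.
So p(s) = -s^3 + 6s^2 - 3s - 4.
The constant term is -4.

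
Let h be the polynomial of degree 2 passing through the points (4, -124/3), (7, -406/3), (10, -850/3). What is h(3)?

-22

Forward differences of the values at x = 4, 7, 10:
  h  : -124/3  -406/3  -850/3
  Δ  : -94  -148
  Δ^2: -54
The second differences are constant, confirming degree 2.
Interpolating (Newton forward form) and evaluating at x = 3 gives h(3) = -22.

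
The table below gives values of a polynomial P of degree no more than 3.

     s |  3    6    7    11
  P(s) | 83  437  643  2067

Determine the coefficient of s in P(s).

1

Write P(s) = as^3 + bs^2 + cs + d. Substituting each data point gives a linear system:
  27a + 9b + 3c + d = 83
  216a + 36b + 6c + d = 437
  343a + 49b + 7c + d = 643
  1331a + 121b + 11c + d = 2067
Solving the system yields a = 1, b = 6, c = 1, d = -1.
So P(s) = s^3 + 6s^2 + s - 1.
The coefficient of s is 1.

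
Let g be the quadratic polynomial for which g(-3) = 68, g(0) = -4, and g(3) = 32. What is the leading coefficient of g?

Write g(s) = as^2 + bs + c. Substituting each data point gives a linear system:
  9a - 3b + c = 68
  c = -4
  9a + 3b + c = 32
Solving the system yields a = 6, b = -6, c = -4.
So g(s) = 6s^2 - 6s - 4.
The leading coefficient is 6.

6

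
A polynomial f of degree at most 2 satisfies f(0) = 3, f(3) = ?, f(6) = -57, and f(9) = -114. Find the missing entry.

The 3 known points determine the degree-2 polynomial uniquely.
Write f(u) = au^2 + bu + c. Substituting each data point gives a linear system:
  c = 3
  36a + 6b + c = -57
  81a + 9b + c = -114
Solving the system yields a = -1, b = -4, c = 3.
So f(u) = -u^2 - 4u + 3.
Then f(3) = -18.

-18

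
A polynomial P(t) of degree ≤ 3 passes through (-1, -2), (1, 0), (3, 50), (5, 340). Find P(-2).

Forward differences of the values at t = -1, 1, 3, 5:
  P  : -2  0  50  340
  Δ  : 2  50  290
  Δ^2: 48  240
  Δ^3: 192
The third differences are constant, confirming degree 3.
Interpolating (Newton forward form) and evaluating at t = -2 gives P(-2) = -45.

-45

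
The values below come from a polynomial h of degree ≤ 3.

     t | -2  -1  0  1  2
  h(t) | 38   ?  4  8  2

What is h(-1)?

8

The 4 known points determine the degree-3 polynomial uniquely.
Write h(t) = at^3 + bt^2 + ct + d. Substituting each data point gives a linear system:
  -8a + 4b - 2c + d = 38
  d = 4
  a + b + c + d = 8
  8a + 4b + 2c + d = 2
Solving the system yields a = -3, b = 4, c = 3, d = 4.
So h(t) = -3t³ + 4t² + 3t + 4.
Then h(-1) = 8.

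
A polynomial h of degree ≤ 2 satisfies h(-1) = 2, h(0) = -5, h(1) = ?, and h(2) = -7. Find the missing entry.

The 3 known points determine the degree-2 polynomial uniquely.
Write h(t) = at^2 + bt + c. Substituting each data point gives a linear system:
  a - b + c = 2
  c = -5
  4a + 2b + c = -7
Solving the system yields a = 2, b = -5, c = -5.
So h(t) = 2t^2 - 5t - 5.
Then h(1) = -8.

-8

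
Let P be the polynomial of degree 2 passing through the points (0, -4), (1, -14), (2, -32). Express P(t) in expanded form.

Write P(t) = at^2 + bt + c. Substituting each data point gives a linear system:
  c = -4
  a + b + c = -14
  4a + 2b + c = -32
Solving the system yields a = -4, b = -6, c = -4.
So P(t) = -4t^2 - 6t - 4.
Check: P(2) = -32. ✓

P(t) = -4t^2 - 6t - 4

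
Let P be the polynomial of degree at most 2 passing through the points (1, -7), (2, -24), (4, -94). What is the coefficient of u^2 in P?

-6

Write P(u) = au^2 + bu + c. Substituting each data point gives a linear system:
  a + b + c = -7
  4a + 2b + c = -24
  16a + 4b + c = -94
Solving the system yields a = -6, b = 1, c = -2.
So P(u) = -6u^2 + u - 2.
The leading coefficient is -6.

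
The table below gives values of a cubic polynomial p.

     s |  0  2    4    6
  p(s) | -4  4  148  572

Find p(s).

p(s) = 3s^3 - s^2 - 6s - 4

Using the Lagrange interpolation formula with nodes 0, 2, 4, 6:
  L_0(s) = (s - 2)(s - 4)(s - 6) / -48
  L_1(s) = s(s - 4)(s - 6) / 16
  L_2(s) = s(s - 2)(s - 6) / -16
  L_3(s) = s(s - 2)(s - 4) / 48
Then p(s) = -4·L_0(s) + 4·L_1(s) + 148·L_2(s) + 572·L_3(s).
Expanding and collecting terms gives p(s) = 3s^3 - s^2 - 6s - 4.
Check: p(0) = -4. ✓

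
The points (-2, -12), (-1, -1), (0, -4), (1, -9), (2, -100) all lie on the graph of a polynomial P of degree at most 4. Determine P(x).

Using the Lagrange interpolation formula with nodes -2, -1, 0, 1, 2:
  L_0(x) = (x + 1)x(x - 1)(x - 2) / 24
  L_1(x) = (x + 2)x(x - 1)(x - 2) / -6
  L_2(x) = (x + 2)(x + 1)(x - 1)(x - 2) / 4
  L_3(x) = (x + 2)(x + 1)x(x - 2) / -6
  L_4(x) = (x + 2)(x + 1)x(x - 1) / 24
Then P(x) = -12·L_0(x) - 1·L_1(x) - 4·L_2(x) - 9·L_3(x) - 100·L_4(x).
Expanding and collecting terms gives P(x) = -4x^4 - 6x^3 + 3x^2 + 2x - 4.
Check: P(1) = -9. ✓

P(x) = -4x^4 - 6x^3 + 3x^2 + 2x - 4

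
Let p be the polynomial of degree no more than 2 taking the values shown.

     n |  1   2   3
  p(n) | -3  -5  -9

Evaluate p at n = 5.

-23

Using the Lagrange interpolation formula with nodes 1, 2, 3:
  L_0(n) = (n - 2)(n - 3) / 2
  L_1(n) = (n - 1)(n - 3) / -1
  L_2(n) = (n - 1)(n - 2) / 2
Then p(n) = -3·L_0(n) - 5·L_1(n) - 9·L_2(n).
Expanding and collecting terms gives p(n) = -n^2 + n - 3.
Evaluating at n = 5: p(5) = -23.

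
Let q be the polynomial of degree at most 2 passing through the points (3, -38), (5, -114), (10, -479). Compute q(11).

Using the Lagrange interpolation formula with nodes 3, 5, 10:
  L_0(t) = (t - 5)(t - 10) / 14
  L_1(t) = (t - 3)(t - 10) / -10
  L_2(t) = (t - 3)(t - 5) / 35
Then q(t) = -38·L_0(t) - 114·L_1(t) - 479·L_2(t).
Expanding and collecting terms gives q(t) = -5t² + 2t + 1.
Evaluating at t = 11: q(11) = -582.

-582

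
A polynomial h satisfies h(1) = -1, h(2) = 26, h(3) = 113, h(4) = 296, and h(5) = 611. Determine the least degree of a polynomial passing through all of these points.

Forward differences of the values at u = 1, 2, 3, 4, 5:
  h  : -1  26  113  296  611
  Δ  : 27  87  183  315
  Δ^2: 60  96  132
  Δ^3: 36  36
  Δ^4: 0
The third differences are constant (36) and nonzero, while all higher differences vanish, so the minimal degree is 3.

3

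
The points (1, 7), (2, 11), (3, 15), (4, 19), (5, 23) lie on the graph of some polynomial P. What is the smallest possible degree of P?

Forward differences of the values at s = 1, 2, 3, 4, 5:
  P  : 7  11  15  19  23
  Δ  : 4  4  4  4
  Δ^2: 0  0  0
  Δ^3: 0  0
  Δ^4: 0
The first differences are constant (4) and nonzero, while all higher differences vanish, so the minimal degree is 1.

1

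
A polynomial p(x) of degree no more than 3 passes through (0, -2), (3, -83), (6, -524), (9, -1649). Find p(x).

p(x) = -2x^3 - 2x^2 - 3x - 2

Write p(x) = ax^3 + bx^2 + cx + d. Substituting each data point gives a linear system:
  d = -2
  27a + 9b + 3c + d = -83
  216a + 36b + 6c + d = -524
  729a + 81b + 9c + d = -1649
Solving the system yields a = -2, b = -2, c = -3, d = -2.
So p(x) = -2x³ - 2x² - 3x - 2.
Check: p(6) = -524. ✓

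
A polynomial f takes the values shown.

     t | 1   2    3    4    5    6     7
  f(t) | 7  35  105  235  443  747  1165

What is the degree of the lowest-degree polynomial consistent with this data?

3

Divided differences on the nodes 1, 2, 3, 4, 5, 6, 7:
  order 0: 7  35  105  235  443  747  1165
  order 1: 28  70  130  208  304  418
  order 2: 21  30  39  48  57
  order 3: 3  3  3  3
  order 4: 0  0  0
  order 5: 0  0
  order 6: 0
The order-3 divided differences are all 3 (nonzero) and every higher order vanishes, so the data lies on a polynomial of degree exactly 3.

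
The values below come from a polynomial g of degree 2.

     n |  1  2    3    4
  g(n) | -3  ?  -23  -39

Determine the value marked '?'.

The 3 known points determine the degree-2 polynomial uniquely.
Write g(n) = an^2 + bn + c. Substituting each data point gives a linear system:
  a + b + c = -3
  9a + 3b + c = -23
  16a + 4b + c = -39
Solving the system yields a = -2, b = -2, c = 1.
So g(n) = -2n² - 2n + 1.
Then g(2) = -11.

-11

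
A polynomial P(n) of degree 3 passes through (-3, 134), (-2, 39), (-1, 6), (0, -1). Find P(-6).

Using the Lagrange interpolation formula with nodes -3, -2, -1, 0:
  L_0(n) = (n + 2)(n + 1)n / -6
  L_1(n) = (n + 3)(n + 1)n / 2
  L_2(n) = (n + 3)(n + 2)n / -2
  L_3(n) = (n + 3)(n + 2)(n + 1) / 6
Then P(n) = 134·L_0(n) + 39·L_1(n) + 6·L_2(n) - 1·L_3(n).
Expanding and collecting terms gives P(n) = -6n^3 - 5n^2 - 6n - 1.
Evaluating at n = -6: P(-6) = 1151.

1151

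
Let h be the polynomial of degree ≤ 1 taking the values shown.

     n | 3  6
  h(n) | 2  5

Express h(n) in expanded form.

Write h(n) = an + b. Substituting each data point gives a linear system:
  3a + b = 2
  6a + b = 5
Solving the system yields a = 1, b = -1.
So h(n) = n - 1.
Check: h(3) = 2. ✓

h(n) = n - 1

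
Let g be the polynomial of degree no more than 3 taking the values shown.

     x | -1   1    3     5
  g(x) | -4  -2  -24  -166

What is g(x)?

Using the Lagrange interpolation formula with nodes -1, 1, 3, 5:
  L_0(x) = (x - 1)(x - 3)(x - 5) / -48
  L_1(x) = (x + 1)(x - 3)(x - 5) / 16
  L_2(x) = (x + 1)(x - 1)(x - 5) / -16
  L_3(x) = (x + 1)(x - 1)(x - 3) / 48
Then g(x) = -4·L_0(x) - 2·L_1(x) - 24·L_2(x) - 166·L_3(x).
Expanding and collecting terms gives g(x) = -2x^3 + 3x^2 + 3x - 6.
Check: g(-1) = -4. ✓

g(x) = -2x^3 + 3x^2 + 3x - 6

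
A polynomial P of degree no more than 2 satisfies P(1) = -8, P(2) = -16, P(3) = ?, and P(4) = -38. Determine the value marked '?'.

The 3 known points determine the degree-2 polynomial uniquely.
Write P(x) = ax^2 + bx + c. Substituting each data point gives a linear system:
  a + b + c = -8
  4a + 2b + c = -16
  16a + 4b + c = -38
Solving the system yields a = -1, b = -5, c = -2.
So P(x) = -x^2 - 5x - 2.
Then P(3) = -26.

-26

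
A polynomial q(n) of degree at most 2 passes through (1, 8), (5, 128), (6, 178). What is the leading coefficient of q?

4

Write q(n) = an^2 + bn + c. Substituting each data point gives a linear system:
  a + b + c = 8
  25a + 5b + c = 128
  36a + 6b + c = 178
Solving the system yields a = 4, b = 6, c = -2.
So q(n) = 4n^2 + 6n - 2.
The leading coefficient is 4.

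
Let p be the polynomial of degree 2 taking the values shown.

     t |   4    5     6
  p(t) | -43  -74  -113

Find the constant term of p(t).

1

Write p(t) = at^2 + bt + c. Substituting each data point gives a linear system:
  16a + 4b + c = -43
  25a + 5b + c = -74
  36a + 6b + c = -113
Solving the system yields a = -4, b = 5, c = 1.
So p(t) = -4t^2 + 5t + 1.
The constant term is 1.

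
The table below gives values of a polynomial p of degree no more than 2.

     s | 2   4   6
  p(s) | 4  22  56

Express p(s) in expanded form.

Write p(s) = as^2 + bs + c. Substituting each data point gives a linear system:
  4a + 2b + c = 4
  16a + 4b + c = 22
  36a + 6b + c = 56
Solving the system yields a = 2, b = -3, c = 2.
So p(s) = 2s^2 - 3s + 2.
Check: p(2) = 4. ✓

p(s) = 2s^2 - 3s + 2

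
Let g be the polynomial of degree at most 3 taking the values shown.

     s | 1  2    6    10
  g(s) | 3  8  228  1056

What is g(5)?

131

Write g(s) = as^3 + bs^2 + cs + d. Substituting each data point gives a linear system:
  a + b + c + d = 3
  8a + 4b + 2c + d = 8
  216a + 36b + 6c + d = 228
  1000a + 100b + 10c + d = 1056
Solving the system yields a = 1, b = 1, c = -5, d = 6.
So g(s) = s^3 + s^2 - 5s + 6.
Then g(5) = 131.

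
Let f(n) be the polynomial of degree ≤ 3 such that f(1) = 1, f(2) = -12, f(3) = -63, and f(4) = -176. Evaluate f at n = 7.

-1127

Write f(n) = an^3 + bn^2 + cn + d. Substituting each data point gives a linear system:
  a + b + c + d = 1
  8a + 4b + 2c + d = -12
  27a + 9b + 3c + d = -63
  64a + 16b + 4c + d = -176
Solving the system yields a = -4, b = 5, c = 0, d = 0.
So f(n) = -4n³ + 5n².
Then f(7) = -1127.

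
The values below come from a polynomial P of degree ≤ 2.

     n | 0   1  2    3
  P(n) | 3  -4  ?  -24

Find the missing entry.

The 3 known points determine the degree-2 polynomial uniquely.
Write P(n) = an^2 + bn + c. Substituting each data point gives a linear system:
  c = 3
  a + b + c = -4
  9a + 3b + c = -24
Solving the system yields a = -1, b = -6, c = 3.
So P(n) = -n^2 - 6n + 3.
Then P(2) = -13.

-13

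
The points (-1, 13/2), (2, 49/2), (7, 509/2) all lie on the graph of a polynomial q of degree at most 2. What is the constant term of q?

5/2

Write q(s) = as^2 + bs + c. Substituting each data point gives a linear system:
  a - b + c = 13/2
  4a + 2b + c = 49/2
  49a + 7b + c = 509/2
Solving the system yields a = 5, b = 1, c = 5/2.
So q(s) = 5s² + s + 5/2.
The constant term is 5/2.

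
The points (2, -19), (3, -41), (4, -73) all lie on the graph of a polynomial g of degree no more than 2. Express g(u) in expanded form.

Write g(u) = au^2 + bu + c. Substituting each data point gives a linear system:
  4a + 2b + c = -19
  9a + 3b + c = -41
  16a + 4b + c = -73
Solving the system yields a = -5, b = 3, c = -5.
So g(u) = -5u^2 + 3u - 5.
Check: g(2) = -19. ✓

g(u) = -5u^2 + 3u - 5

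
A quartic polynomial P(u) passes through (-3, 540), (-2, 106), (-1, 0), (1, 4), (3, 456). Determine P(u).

Write P(u) = au^4 + bu^3 + cu^2 + du + e. Substituting each data point gives a linear system:
  81a - 27b + 9c - 3d + e = 540
  16a - 8b + 4c - 2d + e = 106
  a - b + c - d + e = 0
  a + b + c + d + e = 4
  81a + 27b + 9c + 3d + e = 456
Solving the system yields a = 6, b = -2, c = 2, d = 4, e = -6.
So P(u) = 6u^4 - 2u^3 + 2u^2 + 4u - 6.
Check: P(-2) = 106. ✓

P(u) = 6u^4 - 2u^3 + 2u^2 + 4u - 6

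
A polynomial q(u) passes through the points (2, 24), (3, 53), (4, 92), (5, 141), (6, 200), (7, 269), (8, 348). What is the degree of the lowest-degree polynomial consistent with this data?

2

Forward differences of the values at u = 2, 3, 4, 5, 6, 7, 8:
  q  : 24  53  92  141  200  269  348
  Δ  : 29  39  49  59  69  79
  Δ^2: 10  10  10  10  10
  Δ^3: 0  0  0  0
  Δ^4: 0  0  0
  Δ^5: 0  0
  Δ^6: 0
The second differences are constant (10) and nonzero, while all higher differences vanish, so the minimal degree is 2.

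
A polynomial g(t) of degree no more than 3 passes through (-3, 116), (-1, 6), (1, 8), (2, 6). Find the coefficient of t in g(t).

Write g(t) = at^3 + bt^2 + ct + d. Substituting each data point gives a linear system:
  -27a + 9b - 3c + d = 116
  -a + b - c + d = 6
  a + b + c + d = 8
  8a + 4b + 2c + d = 6
Solving the system yields a = -3, b = 5, c = 4, d = 2.
So g(t) = -3t³ + 5t² + 4t + 2.
The coefficient of t is 4.

4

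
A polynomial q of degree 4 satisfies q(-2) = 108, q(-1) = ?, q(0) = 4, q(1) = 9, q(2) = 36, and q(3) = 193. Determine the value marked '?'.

The 5 known points determine the degree-4 polynomial uniquely.
Write q(u) = au^4 + bu^3 + cu^2 + du + e. Substituting each data point gives a linear system:
  16a - 8b + 4c - 2d + e = 108
  e = 4
  a + b + c + d + e = 9
  16a + 8b + 4c + 2d + e = 36
  81a + 27b + 9c + 3d + e = 193
Solving the system yields a = 4, b = -6, c = 1, d = 6, e = 4.
So q(u) = 4u⁴ - 6u³ + u² + 6u + 4.
Then q(-1) = 9.

9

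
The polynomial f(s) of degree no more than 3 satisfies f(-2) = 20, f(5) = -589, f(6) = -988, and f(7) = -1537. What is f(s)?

Using the Lagrange interpolation formula with nodes -2, 5, 6, 7:
  L_0(s) = (s - 5)(s - 6)(s - 7) / -504
  L_1(s) = (s + 2)(s - 6)(s - 7) / 14
  L_2(s) = (s + 2)(s - 5)(s - 7) / -8
  L_3(s) = (s + 2)(s - 5)(s - 6) / 18
Then f(s) = 20·L_0(s) - 589·L_1(s) - 988·L_2(s) - 1537·L_3(s).
Expanding and collecting terms gives f(s) = -4s^3 - 3s^2 - 2s - 4.
Check: f(7) = -1537. ✓

f(s) = -4s^3 - 3s^2 - 2s - 4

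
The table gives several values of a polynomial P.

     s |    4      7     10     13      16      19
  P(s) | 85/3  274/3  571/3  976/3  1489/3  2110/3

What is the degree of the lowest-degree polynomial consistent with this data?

Forward differences of the values at s = 4, 7, 10, 13, 16, 19:
  P  : 85/3  274/3  571/3  976/3  1489/3  2110/3
  Δ  : 63  99  135  171  207
  Δ^2: 36  36  36  36
  Δ^3: 0  0  0
  Δ^4: 0  0
  Δ^5: 0
The second differences are constant (36) and nonzero, while all higher differences vanish, so the minimal degree is 2.

2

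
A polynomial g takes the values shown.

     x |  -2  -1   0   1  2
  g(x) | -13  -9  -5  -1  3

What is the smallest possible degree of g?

Forward differences of the values at x = -2, -1, 0, 1, 2:
  g  : -13  -9  -5  -1  3
  Δ  : 4  4  4  4
  Δ^2: 0  0  0
  Δ^3: 0  0
  Δ^4: 0
The first differences are constant (4) and nonzero, while all higher differences vanish, so the minimal degree is 1.

1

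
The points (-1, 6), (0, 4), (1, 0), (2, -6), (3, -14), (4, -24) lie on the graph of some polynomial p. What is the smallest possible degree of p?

Forward differences of the values at t = -1, 0, 1, 2, 3, 4:
  p  : 6  4  0  -6  -14  -24
  Δ  : -2  -4  -6  -8  -10
  Δ^2: -2  -2  -2  -2
  Δ^3: 0  0  0
  Δ^4: 0  0
  Δ^5: 0
The second differences are constant (-2) and nonzero, while all higher differences vanish, so the minimal degree is 2.

2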